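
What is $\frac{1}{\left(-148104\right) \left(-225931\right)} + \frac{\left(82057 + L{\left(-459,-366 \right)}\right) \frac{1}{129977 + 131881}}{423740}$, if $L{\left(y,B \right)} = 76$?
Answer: $\frac{57258055544969}{77351133836671946460} \approx 7.4024 \cdot 10^{-7}$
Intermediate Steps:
$\frac{1}{\left(-148104\right) \left(-225931\right)} + \frac{\left(82057 + L{\left(-459,-366 \right)}\right) \frac{1}{129977 + 131881}}{423740} = \frac{1}{\left(-148104\right) \left(-225931\right)} + \frac{\left(82057 + 76\right) \frac{1}{129977 + 131881}}{423740} = \left(- \frac{1}{148104}\right) \left(- \frac{1}{225931}\right) + \frac{82133}{261858} \cdot \frac{1}{423740} = \frac{1}{33461284824} + 82133 \cdot \frac{1}{261858} \cdot \frac{1}{423740} = \frac{1}{33461284824} + \frac{82133}{261858} \cdot \frac{1}{423740} = \frac{1}{33461284824} + \frac{82133}{110959708920} = \frac{57258055544969}{77351133836671946460}$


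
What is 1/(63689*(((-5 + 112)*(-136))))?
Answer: -1/926802328 ≈ -1.0790e-9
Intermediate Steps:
1/(63689*(((-5 + 112)*(-136)))) = 1/(63689*((107*(-136)))) = (1/63689)/(-14552) = (1/63689)*(-1/14552) = -1/926802328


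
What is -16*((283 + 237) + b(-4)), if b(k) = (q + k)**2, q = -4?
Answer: -9344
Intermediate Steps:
b(k) = (-4 + k)**2
-16*((283 + 237) + b(-4)) = -16*((283 + 237) + (-4 - 4)**2) = -16*(520 + (-8)**2) = -16*(520 + 64) = -16*584 = -9344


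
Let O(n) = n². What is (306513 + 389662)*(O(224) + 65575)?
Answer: 80582952425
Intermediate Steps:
(306513 + 389662)*(O(224) + 65575) = (306513 + 389662)*(224² + 65575) = 696175*(50176 + 65575) = 696175*115751 = 80582952425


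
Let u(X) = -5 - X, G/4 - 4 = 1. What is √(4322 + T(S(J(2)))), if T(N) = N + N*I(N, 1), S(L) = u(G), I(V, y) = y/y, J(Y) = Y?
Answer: 4*√267 ≈ 65.361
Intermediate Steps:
G = 20 (G = 16 + 4*1 = 16 + 4 = 20)
I(V, y) = 1
S(L) = -25 (S(L) = -5 - 1*20 = -5 - 20 = -25)
T(N) = 2*N (T(N) = N + N*1 = N + N = 2*N)
√(4322 + T(S(J(2)))) = √(4322 + 2*(-25)) = √(4322 - 50) = √4272 = 4*√267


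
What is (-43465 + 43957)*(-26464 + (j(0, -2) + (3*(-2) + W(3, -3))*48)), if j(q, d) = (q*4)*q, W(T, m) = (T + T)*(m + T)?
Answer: -13161984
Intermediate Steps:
W(T, m) = 2*T*(T + m) (W(T, m) = (2*T)*(T + m) = 2*T*(T + m))
j(q, d) = 4*q**2 (j(q, d) = (4*q)*q = 4*q**2)
(-43465 + 43957)*(-26464 + (j(0, -2) + (3*(-2) + W(3, -3))*48)) = (-43465 + 43957)*(-26464 + (4*0**2 + (3*(-2) + 2*3*(3 - 3))*48)) = 492*(-26464 + (4*0 + (-6 + 2*3*0)*48)) = 492*(-26464 + (0 + (-6 + 0)*48)) = 492*(-26464 + (0 - 6*48)) = 492*(-26464 + (0 - 288)) = 492*(-26464 - 288) = 492*(-26752) = -13161984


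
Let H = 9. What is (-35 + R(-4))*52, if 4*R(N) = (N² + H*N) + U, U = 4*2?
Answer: -1976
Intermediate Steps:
U = 8
R(N) = 2 + N²/4 + 9*N/4 (R(N) = ((N² + 9*N) + 8)/4 = (8 + N² + 9*N)/4 = 2 + N²/4 + 9*N/4)
(-35 + R(-4))*52 = (-35 + (2 + (¼)*(-4)² + (9/4)*(-4)))*52 = (-35 + (2 + (¼)*16 - 9))*52 = (-35 + (2 + 4 - 9))*52 = (-35 - 3)*52 = -38*52 = -1976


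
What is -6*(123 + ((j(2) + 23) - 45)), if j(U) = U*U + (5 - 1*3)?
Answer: -642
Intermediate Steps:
j(U) = 2 + U**2 (j(U) = U**2 + (5 - 3) = U**2 + 2 = 2 + U**2)
-6*(123 + ((j(2) + 23) - 45)) = -6*(123 + (((2 + 2**2) + 23) - 45)) = -6*(123 + (((2 + 4) + 23) - 45)) = -6*(123 + ((6 + 23) - 45)) = -6*(123 + (29 - 45)) = -6*(123 - 16) = -6*107 = -642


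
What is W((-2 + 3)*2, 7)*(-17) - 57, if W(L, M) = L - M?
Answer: 28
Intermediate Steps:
W((-2 + 3)*2, 7)*(-17) - 57 = ((-2 + 3)*2 - 1*7)*(-17) - 57 = (1*2 - 7)*(-17) - 57 = (2 - 7)*(-17) - 57 = -5*(-17) - 57 = 85 - 57 = 28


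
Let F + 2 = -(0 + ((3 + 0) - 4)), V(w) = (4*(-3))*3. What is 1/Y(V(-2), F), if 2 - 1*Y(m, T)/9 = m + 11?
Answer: 1/243 ≈ 0.0041152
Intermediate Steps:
V(w) = -36 (V(w) = -12*3 = -36)
F = -1 (F = -2 - (0 + ((3 + 0) - 4)) = -2 - (0 + (3 - 4)) = -2 - (0 - 1) = -2 - 1*(-1) = -2 + 1 = -1)
Y(m, T) = -81 - 9*m (Y(m, T) = 18 - 9*(m + 11) = 18 - 9*(11 + m) = 18 + (-99 - 9*m) = -81 - 9*m)
1/Y(V(-2), F) = 1/(-81 - 9*(-36)) = 1/(-81 + 324) = 1/243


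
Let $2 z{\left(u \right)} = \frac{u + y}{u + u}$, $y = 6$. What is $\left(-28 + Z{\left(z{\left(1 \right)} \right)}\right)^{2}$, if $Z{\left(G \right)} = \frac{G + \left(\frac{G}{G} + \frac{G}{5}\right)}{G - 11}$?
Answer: $\frac{27478564}{34225} \approx 802.88$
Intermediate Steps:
$z{\left(u \right)} = \frac{6 + u}{4 u}$ ($z{\left(u \right)} = \frac{\left(u + 6\right) \frac{1}{u + u}}{2} = \frac{\left(6 + u\right) \frac{1}{2 u}}{2} = \frac{\frac{1}{2} \frac{1}{u} \left(6 + u\right)}{2} = \frac{6 + u}{4 u}$)
$Z{\left(G \right)} = \frac{1 + \frac{6 G}{5}}{-11 + G}$ ($Z{\left(G \right)} = \frac{G + \left(1 + G \frac{1}{5}\right)}{-11 + G} = \frac{G + \left(1 + \frac{G}{5}\right)}{-11 + G} = \frac{1 + \frac{6 G}{5}}{-11 + G}$)
$\left(-28 + Z{\left(z{\left(1 \right)} \right)}\right)^{2} = \left(-28 + \frac{5 + 6 \frac{6 + 1}{4 \cdot 1}}{5 \left(-11 + \frac{6 + 1}{4 \cdot 1}\right)}\right)^{2} = \left(-28 + \frac{5 + 6 \cdot \frac{1}{4} \cdot 1 \cdot 7}{5 \left(-11 + \frac{1}{4} \cdot 1 \cdot 7\right)}\right)^{2} = \left(-28 + \frac{5 + 6 \cdot \frac{7}{4}}{5 \left(-11 + \frac{7}{4}\right)}\right)^{2} = \left(-28 + \frac{5 + \frac{21}{2}}{5 \left(- \frac{37}{4}\right)}\right)^{2} = \left(-28 + \frac{1}{5} \left(- \frac{4}{37}\right) \frac{31}{2}\right)^{2} = \left(-28 - \frac{62}{185}\right)^{2} = \left(- \frac{5242}{185}\right)^{2} = \frac{27478564}{34225}$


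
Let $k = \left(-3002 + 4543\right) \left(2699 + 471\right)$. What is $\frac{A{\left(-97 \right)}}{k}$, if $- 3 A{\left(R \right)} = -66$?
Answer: $\frac{11}{2442485} \approx 4.5036 \cdot 10^{-6}$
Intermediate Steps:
$A{\left(R \right)} = 22$ ($A{\left(R \right)} = \left(- \frac{1}{3}\right) \left(-66\right) = 22$)
$k = 4884970$ ($k = 1541 \cdot 3170 = 4884970$)
$\frac{A{\left(-97 \right)}}{k} = \frac{22}{4884970} = 22 \cdot \frac{1}{4884970} = \frac{11}{2442485}$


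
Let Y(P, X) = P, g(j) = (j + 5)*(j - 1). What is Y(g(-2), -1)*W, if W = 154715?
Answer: -1392435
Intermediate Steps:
g(j) = (-1 + j)*(5 + j) (g(j) = (5 + j)*(-1 + j) = (-1 + j)*(5 + j))
Y(g(-2), -1)*W = (-5 + (-2)**2 + 4*(-2))*154715 = (-5 + 4 - 8)*154715 = -9*154715 = -1392435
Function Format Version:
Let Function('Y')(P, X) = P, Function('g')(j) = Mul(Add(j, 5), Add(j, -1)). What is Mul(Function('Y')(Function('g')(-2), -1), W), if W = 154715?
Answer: -1392435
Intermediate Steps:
Function('g')(j) = Mul(Add(-1, j), Add(5, j)) (Function('g')(j) = Mul(Add(5, j), Add(-1, j)) = Mul(Add(-1, j), Add(5, j)))
Mul(Function('Y')(Function('g')(-2), -1), W) = Mul(Add(-5, Pow(-2, 2), Mul(4, -2)), 154715) = Mul(Add(-5, 4, -8), 154715) = Mul(-9, 154715) = -1392435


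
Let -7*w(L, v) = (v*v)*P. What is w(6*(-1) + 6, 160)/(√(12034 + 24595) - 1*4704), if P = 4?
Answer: 68812800/22090987 + 102400*√36629/154636909 ≈ 3.2417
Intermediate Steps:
w(L, v) = -4*v²/7 (w(L, v) = -v*v*4/7 = -v²*4/7 = -4*v²/7)
w(6*(-1) + 6, 160)/(√(12034 + 24595) - 1*4704) = (-4/7*160²)/(√(12034 + 24595) - 1*4704) = (-4/7*25600)/(√36629 - 4704) = -102400/(7*(-4704 + √36629))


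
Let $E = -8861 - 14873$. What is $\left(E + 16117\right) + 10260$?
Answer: $2643$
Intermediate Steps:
$E = -23734$
$\left(E + 16117\right) + 10260 = \left(-23734 + 16117\right) + 10260 = -7617 + 10260 = 2643$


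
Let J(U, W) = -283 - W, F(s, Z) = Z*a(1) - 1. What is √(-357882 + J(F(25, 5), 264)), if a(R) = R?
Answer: I*√358429 ≈ 598.69*I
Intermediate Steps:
F(s, Z) = -1 + Z (F(s, Z) = Z*1 - 1 = Z - 1 = -1 + Z)
√(-357882 + J(F(25, 5), 264)) = √(-357882 + (-283 - 1*264)) = √(-357882 + (-283 - 264)) = √(-357882 - 547) = √(-358429) = I*√358429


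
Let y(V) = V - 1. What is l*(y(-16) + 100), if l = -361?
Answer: -29963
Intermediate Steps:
y(V) = -1 + V
l*(y(-16) + 100) = -361*((-1 - 16) + 100) = -361*(-17 + 100) = -361*83 = -29963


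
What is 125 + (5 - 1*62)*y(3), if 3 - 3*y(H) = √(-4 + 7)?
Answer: 68 + 19*√3 ≈ 100.91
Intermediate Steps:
y(H) = 1 - √3/3 (y(H) = 1 - √(-4 + 7)/3 = 1 - √3/3)
125 + (5 - 1*62)*y(3) = 125 + (5 - 1*62)*(1 - √3/3) = 125 + (5 - 62)*(1 - √3/3) = 125 - 57*(1 - √3/3) = 125 + (-57 + 19*√3) = 68 + 19*√3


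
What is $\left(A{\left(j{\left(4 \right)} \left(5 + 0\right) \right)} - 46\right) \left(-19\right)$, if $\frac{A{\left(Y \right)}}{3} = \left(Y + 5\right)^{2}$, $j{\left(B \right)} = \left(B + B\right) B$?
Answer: $-1550951$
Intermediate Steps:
$j{\left(B \right)} = 2 B^{2}$ ($j{\left(B \right)} = 2 B B = 2 B^{2}$)
$A{\left(Y \right)} = 3 \left(5 + Y\right)^{2}$ ($A{\left(Y \right)} = 3 \left(Y + 5\right)^{2} = 3 \left(5 + Y\right)^{2}$)
$\left(A{\left(j{\left(4 \right)} \left(5 + 0\right) \right)} - 46\right) \left(-19\right) = \left(3 \left(5 + 2 \cdot 4^{2} \left(5 + 0\right)\right)^{2} - 46\right) \left(-19\right) = \left(3 \left(5 + 2 \cdot 16 \cdot 5\right)^{2} - 46\right) \left(-19\right) = \left(3 \left(5 + 32 \cdot 5\right)^{2} - 46\right) \left(-19\right) = \left(3 \left(5 + 160\right)^{2} - 46\right) \left(-19\right) = \left(3 \cdot 165^{2} - 46\right) \left(-19\right) = \left(3 \cdot 27225 - 46\right) \left(-19\right) = \left(81675 - 46\right) \left(-19\right) = 81629 \left(-19\right) = -1550951$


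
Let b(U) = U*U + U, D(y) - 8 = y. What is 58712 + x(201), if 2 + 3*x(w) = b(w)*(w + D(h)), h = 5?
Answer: 8864962/3 ≈ 2.9550e+6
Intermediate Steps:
D(y) = 8 + y
b(U) = U + U**2 (b(U) = U**2 + U = U + U**2)
x(w) = -2/3 + w*(1 + w)*(13 + w)/3 (x(w) = -2/3 + ((w*(1 + w))*(w + (8 + 5)))/3 = -2/3 + ((w*(1 + w))*(w + 13))/3 = -2/3 + ((w*(1 + w))*(13 + w))/3 = -2/3 + (w*(1 + w)*(13 + w))/3 = -2/3 + w*(1 + w)*(13 + w)/3)
58712 + x(201) = 58712 + (-2/3 + (1/3)*201**3 + (13/3)*201 + (14/3)*201**2) = 58712 + (-2/3 + (1/3)*8120601 + 871 + (14/3)*40401) = 58712 + (-2/3 + 2706867 + 871 + 188538) = 58712 + 8688826/3 = 8864962/3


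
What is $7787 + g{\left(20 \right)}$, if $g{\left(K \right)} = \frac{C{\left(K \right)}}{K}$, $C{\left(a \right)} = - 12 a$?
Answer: $7775$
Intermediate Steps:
$g{\left(K \right)} = -12$ ($g{\left(K \right)} = \frac{\left(-12\right) K}{K} = -12$)
$7787 + g{\left(20 \right)} = 7787 - 12 = 7775$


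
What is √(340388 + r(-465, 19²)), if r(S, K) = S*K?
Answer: √172523 ≈ 415.36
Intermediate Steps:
r(S, K) = K*S
√(340388 + r(-465, 19²)) = √(340388 + 19²*(-465)) = √(340388 + 361*(-465)) = √(340388 - 167865) = √172523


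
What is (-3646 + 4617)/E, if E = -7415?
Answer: -971/7415 ≈ -0.13095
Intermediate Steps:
(-3646 + 4617)/E = (-3646 + 4617)/(-7415) = 971*(-1/7415) = -971/7415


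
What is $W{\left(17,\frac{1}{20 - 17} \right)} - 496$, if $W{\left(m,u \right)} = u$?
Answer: $- \frac{1487}{3} \approx -495.67$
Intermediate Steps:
$W{\left(17,\frac{1}{20 - 17} \right)} - 496 = \frac{1}{20 - 17} - 496 = \frac{1}{3} - 496 = - \frac{1487}{3}$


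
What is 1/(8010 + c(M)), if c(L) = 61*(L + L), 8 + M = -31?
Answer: 1/3252 ≈ 0.00030750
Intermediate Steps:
M = -39 (M = -8 - 31 = -39)
c(L) = 122*L (c(L) = 61*(2*L) = 122*L)
1/(8010 + c(M)) = 1/(8010 + 122*(-39)) = 1/(8010 - 4758) = 1/3252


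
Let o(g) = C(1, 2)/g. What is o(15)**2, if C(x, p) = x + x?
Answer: 4/225 ≈ 0.017778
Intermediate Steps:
C(x, p) = 2*x
o(g) = 2/g (o(g) = (2*1)/g = 2/g)
o(15)**2 = (2/15)**2 = 4/225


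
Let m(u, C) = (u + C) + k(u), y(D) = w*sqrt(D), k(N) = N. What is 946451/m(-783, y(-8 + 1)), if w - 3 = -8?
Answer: -1482142266/2452531 + 4732255*I*sqrt(7)/2452531 ≈ -604.33 + 5.1051*I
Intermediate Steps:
w = -5 (w = 3 - 8 = -5)
y(D) = -5*sqrt(D)
m(u, C) = C + 2*u (m(u, C) = (u + C) + u = (C + u) + u = C + 2*u)
946451/m(-783, y(-8 + 1)) = 946451/(-5*sqrt(-8 + 1) + 2*(-783)) = 946451/(-5*I*sqrt(7) - 1566) = 946451/(-1566 - 5*I*sqrt(7))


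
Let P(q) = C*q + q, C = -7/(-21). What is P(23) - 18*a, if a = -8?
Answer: 524/3 ≈ 174.67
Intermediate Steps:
C = 1/3 (C = -7*(-1/21) = 1/3 ≈ 0.33333)
P(q) = 4*q/3 (P(q) = q/3 + q = 4*q/3)
P(23) - 18*a = (4/3)*23 - 18*(-8) = 92/3 - 1*(-144) = 92/3 + 144 = 524/3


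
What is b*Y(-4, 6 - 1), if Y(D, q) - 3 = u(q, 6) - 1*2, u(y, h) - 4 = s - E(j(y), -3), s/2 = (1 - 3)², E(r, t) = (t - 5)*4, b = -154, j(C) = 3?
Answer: -6930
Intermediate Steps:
E(r, t) = -20 + 4*t (E(r, t) = (-5 + t)*4 = -20 + 4*t)
s = 8 (s = 2*(1 - 3)² = 2*(-2)² = 2*4 = 8)
u(y, h) = 44 (u(y, h) = 4 + (8 - (-20 + 4*(-3))) = 4 + (8 - (-20 - 12)) = 4 + (8 - 1*(-32)) = 4 + (8 + 32) = 4 + 40 = 44)
Y(D, q) = 45 (Y(D, q) = 3 + (44 - 1*2) = 3 + (44 - 2) = 3 + 42 = 45)
b*Y(-4, 6 - 1) = -154*45 = -6930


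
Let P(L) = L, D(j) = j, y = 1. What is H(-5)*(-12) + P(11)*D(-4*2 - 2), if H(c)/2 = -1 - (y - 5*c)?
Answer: 538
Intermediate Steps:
H(c) = -4 + 10*c (H(c) = 2*(-1 - (1 - 5*c)) = 2*(-1 + (-1 + 5*c)) = 2*(-2 + 5*c) = -4 + 10*c)
H(-5)*(-12) + P(11)*D(-4*2 - 2) = (-4 + 10*(-5))*(-12) + 11*(-4*2 - 2) = (-4 - 50)*(-12) + 11*(-8 - 2) = -54*(-12) + 11*(-10) = 648 - 110 = 538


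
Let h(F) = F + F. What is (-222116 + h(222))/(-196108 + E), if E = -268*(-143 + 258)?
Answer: 27709/28366 ≈ 0.97684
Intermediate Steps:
h(F) = 2*F
E = -30820 (E = -268*115 = -30820)
(-222116 + h(222))/(-196108 + E) = (-222116 + 2*222)/(-196108 - 30820) = (-222116 + 444)/(-226928) = -221672*(-1/226928) = 27709/28366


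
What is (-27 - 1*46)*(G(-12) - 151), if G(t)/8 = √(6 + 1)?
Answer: 11023 - 584*√7 ≈ 9477.9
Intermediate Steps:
G(t) = 8*√7 (G(t) = 8*√(6 + 1) = 8*√7)
(-27 - 1*46)*(G(-12) - 151) = (-27 - 1*46)*(8*√7 - 151) = (-27 - 46)*(-151 + 8*√7) = -73*(-151 + 8*√7) = 11023 - 584*√7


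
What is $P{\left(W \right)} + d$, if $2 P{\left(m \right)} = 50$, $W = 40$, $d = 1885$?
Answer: $1910$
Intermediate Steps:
$P{\left(m \right)} = 25$ ($P{\left(m \right)} = \frac{1}{2} \cdot 50 = 25$)
$P{\left(W \right)} + d = 25 + 1885 = 1910$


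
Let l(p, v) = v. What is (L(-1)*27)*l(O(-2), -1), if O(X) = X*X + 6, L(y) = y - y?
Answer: 0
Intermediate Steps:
L(y) = 0
O(X) = 6 + X² (O(X) = X² + 6 = 6 + X²)
(L(-1)*27)*l(O(-2), -1) = (0*27)*(-1) = 0*(-1) = 0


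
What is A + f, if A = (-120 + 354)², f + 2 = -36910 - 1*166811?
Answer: -148967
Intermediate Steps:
f = -203723 (f = -2 + (-36910 - 1*166811) = -2 + (-36910 - 166811) = -2 - 203721 = -203723)
A = 54756 (A = 234² = 54756)
A + f = 54756 - 203723 = -148967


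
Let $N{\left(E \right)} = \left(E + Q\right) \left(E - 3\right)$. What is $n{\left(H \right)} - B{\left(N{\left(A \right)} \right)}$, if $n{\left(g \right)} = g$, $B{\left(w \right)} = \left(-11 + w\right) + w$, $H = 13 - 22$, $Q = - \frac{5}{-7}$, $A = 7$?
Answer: $- \frac{418}{7} \approx -59.714$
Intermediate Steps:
$Q = \frac{5}{7}$ ($Q = \left(-5\right) \left(- \frac{1}{7}\right) = \frac{5}{7} \approx 0.71429$)
$N{\left(E \right)} = \left(-3 + E\right) \left(\frac{5}{7} + E\right)$ ($N{\left(E \right)} = \left(E + \frac{5}{7}\right) \left(E - 3\right) = \left(\frac{5}{7} + E\right) \left(-3 + E\right) = \left(-3 + E\right) \left(\frac{5}{7} + E\right)$)
$H = -9$
$B{\left(w \right)} = -11 + 2 w$
$n{\left(H \right)} - B{\left(N{\left(A \right)} \right)} = -9 - \left(-11 + 2 \left(- \frac{15}{7} + 7^{2} - 16\right)\right) = -9 - \left(-11 + 2 \left(- \frac{15}{7} + 49 - 16\right)\right) = -9 - \left(-11 + 2 \cdot \frac{216}{7}\right) = -9 - \left(-11 + \frac{432}{7}\right) = -9 - \frac{355}{7} = - \frac{418}{7}$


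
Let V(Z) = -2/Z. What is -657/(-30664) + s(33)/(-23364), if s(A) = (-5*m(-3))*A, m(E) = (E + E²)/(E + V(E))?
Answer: 41361/12664232 ≈ 0.0032660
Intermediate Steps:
m(E) = (E + E²)/(E - 2/E)
s(A) = 90*A/7 (s(A) = (-5*(-3)²*(1 - 3)/(-2 + (-3)²))*A = (-45*(-2)/(-2 + 9))*A = (-45*(-2)/7)*A = (-5*(-18/7))*A = 90*A/7)
-657/(-30664) + s(33)/(-23364) = -657/(-30664) + ((90/7)*33)/(-23364) = -657*(-1/30664) + (2970/7)*(-1/23364) = 657/30664 - 15/826 = 41361/12664232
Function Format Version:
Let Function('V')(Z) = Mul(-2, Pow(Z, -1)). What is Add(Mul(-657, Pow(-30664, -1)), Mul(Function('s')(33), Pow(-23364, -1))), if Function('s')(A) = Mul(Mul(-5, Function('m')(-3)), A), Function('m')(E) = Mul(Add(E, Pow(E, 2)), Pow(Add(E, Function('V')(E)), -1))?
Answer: Rational(41361, 12664232) ≈ 0.0032660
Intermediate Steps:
Function('m')(E) = Mul(Pow(Add(E, Mul(-2, Pow(E, -1))), -1), Add(E, Pow(E, 2))) (Function('m')(E) = Mul(Add(E, Pow(E, 2)), Pow(Add(E, Mul(-2, Pow(E, -1))), -1)) = Mul(Pow(Add(E, Mul(-2, Pow(E, -1))), -1), Add(E, Pow(E, 2))))
Function('s')(A) = Mul(Rational(90, 7), A) (Function('s')(A) = Mul(Mul(-5, Mul(Pow(-3, 2), Pow(Add(-2, Pow(-3, 2)), -1), Add(1, -3))), A) = Mul(Mul(-5, Mul(9, Pow(Add(-2, 9), -1), -2)), A) = Mul(Mul(-5, Mul(9, Pow(7, -1), -2)), A) = Mul(Mul(-5, Mul(9, Rational(1, 7), -2)), A) = Mul(Mul(-5, Rational(-18, 7)), A) = Mul(Rational(90, 7), A))
Add(Mul(-657, Pow(-30664, -1)), Mul(Function('s')(33), Pow(-23364, -1))) = Add(Mul(-657, Pow(-30664, -1)), Mul(Mul(Rational(90, 7), 33), Pow(-23364, -1))) = Add(Mul(-657, Rational(-1, 30664)), Mul(Rational(2970, 7), Rational(-1, 23364))) = Add(Rational(657, 30664), Rational(-15, 826)) = Rational(41361, 12664232)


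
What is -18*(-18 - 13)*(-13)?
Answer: -7254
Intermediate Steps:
-18*(-18 - 13)*(-13) = -(-558)*(-13) = -18*403 = -7254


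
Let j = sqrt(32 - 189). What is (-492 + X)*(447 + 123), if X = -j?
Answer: -280440 - 570*I*sqrt(157) ≈ -2.8044e+5 - 7142.1*I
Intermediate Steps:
j = I*sqrt(157) (j = sqrt(-157) = I*sqrt(157) ≈ 12.53*I)
X = -I*sqrt(157) ≈ -12.53*I
(-492 + X)*(447 + 123) = (-492 - I*sqrt(157))*(447 + 123) = (-492 - I*sqrt(157))*570 = -280440 - 570*I*sqrt(157)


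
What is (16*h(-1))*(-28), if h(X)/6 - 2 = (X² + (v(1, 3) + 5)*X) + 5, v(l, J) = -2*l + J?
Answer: -5376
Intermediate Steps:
v(l, J) = J - 2*l
h(X) = 42 + 6*X² + 36*X (h(X) = 12 + 6*((X² + ((3 - 2*1) + 5)*X) + 5) = 12 + 6*((X² + ((3 - 2) + 5)*X) + 5) = 12 + 6*((X² + (1 + 5)*X) + 5) = 12 + 6*((X² + 6*X) + 5) = 12 + 6*(5 + X² + 6*X) = 12 + (30 + 6*X² + 36*X) = 42 + 6*X² + 36*X)
(16*h(-1))*(-28) = (16*(42 + 6*(-1)² + 36*(-1)))*(-28) = (16*(42 + 6*1 - 36))*(-28) = (16*(42 + 6 - 36))*(-28) = (16*12)*(-28) = 192*(-28) = -5376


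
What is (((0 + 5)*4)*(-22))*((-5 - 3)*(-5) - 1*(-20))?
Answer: -26400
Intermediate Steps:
(((0 + 5)*4)*(-22))*((-5 - 3)*(-5) - 1*(-20)) = ((5*4)*(-22))*(-8*(-5) + 20) = (20*(-22))*(40 + 20) = -440*60 = -26400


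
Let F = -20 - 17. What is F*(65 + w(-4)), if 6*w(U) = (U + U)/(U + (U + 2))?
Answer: -21719/9 ≈ -2413.2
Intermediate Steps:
w(U) = U/(3*(2 + 2*U)) (w(U) = ((U + U)/(U + (U + 2)))/6 = ((2*U)/(U + (2 + U)))/6 = ((2*U)/(2 + 2*U))/6 = (2*U/(2 + 2*U))/6 = U/(3*(2 + 2*U)))
F = -37
F*(65 + w(-4)) = -37*(65 + (⅙)*(-4)/(1 - 4)) = -37*(65 + (⅙)*(-4)/(-3)) = -37*(65 + (⅙)*(-4)*(-⅓)) = -37*(65 + 2/9) = -37*587/9 = -21719/9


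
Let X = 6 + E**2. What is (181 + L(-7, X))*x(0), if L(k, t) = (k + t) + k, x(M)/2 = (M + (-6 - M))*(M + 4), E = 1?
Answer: -8352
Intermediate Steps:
x(M) = -48 - 12*M (x(M) = 2*((M + (-6 - M))*(M + 4)) = 2*(-6*(4 + M)) = 2*(-24 - 6*M) = -48 - 12*M)
X = 7 (X = 6 + 1**2 = 6 + 1 = 7)
L(k, t) = t + 2*k
(181 + L(-7, X))*x(0) = (181 + (7 + 2*(-7)))*(-48 - 12*0) = (181 + (7 - 14))*(-48 + 0) = (181 - 7)*(-48) = 174*(-48) = -8352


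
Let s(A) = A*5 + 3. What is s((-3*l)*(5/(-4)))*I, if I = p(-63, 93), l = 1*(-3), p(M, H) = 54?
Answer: -5751/2 ≈ -2875.5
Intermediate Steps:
l = -3
s(A) = 3 + 5*A (s(A) = 5*A + 3 = 3 + 5*A)
I = 54
s((-3*l)*(5/(-4)))*I = (3 + 5*((-3*(-3))*(5/(-4))))*54 = (3 + 5*(9*(5*(-¼))))*54 = (3 + 5*(9*(-5/4)))*54 = (3 + 5*(-45/4))*54 = (3 - 225/4)*54 = -213/4*54 = -5751/2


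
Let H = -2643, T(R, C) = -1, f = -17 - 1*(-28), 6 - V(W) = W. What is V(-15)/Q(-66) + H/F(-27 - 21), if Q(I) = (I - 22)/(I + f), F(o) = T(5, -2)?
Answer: 21249/8 ≈ 2656.1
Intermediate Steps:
V(W) = 6 - W
f = 11 (f = -17 + 28 = 11)
F(o) = -1
Q(I) = (-22 + I)/(11 + I) (Q(I) = (I - 22)/(I + 11) = (-22 + I)/(11 + I))
V(-15)/Q(-66) + H/F(-27 - 21) = (6 - 1*(-15))/(((-22 - 66)/(11 - 66))) - 2643/(-1) = (6 + 15)/((-88/(-55))) - 2643*(-1) = 21/((-1/55*(-88))) + 2643 = 21/(8/5) + 2643 = 21*(5/8) + 2643 = 105/8 + 2643 = 21249/8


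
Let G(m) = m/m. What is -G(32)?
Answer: -1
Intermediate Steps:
G(m) = 1
-G(32) = -1*1 = -1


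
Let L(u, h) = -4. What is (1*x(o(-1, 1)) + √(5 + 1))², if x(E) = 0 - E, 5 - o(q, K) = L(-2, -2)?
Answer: (9 - √6)² ≈ 42.909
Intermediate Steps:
o(q, K) = 9 (o(q, K) = 5 - 1*(-4) = 5 + 4 = 9)
x(E) = -E
(1*x(o(-1, 1)) + √(5 + 1))² = (1*(-1*9) + √(5 + 1))² = (1*(-9) + √6)² = (-9 + √6)²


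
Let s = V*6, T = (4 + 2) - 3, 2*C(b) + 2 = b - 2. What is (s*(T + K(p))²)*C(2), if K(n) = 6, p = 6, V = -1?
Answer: 486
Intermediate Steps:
C(b) = -2 + b/2 (C(b) = -1 + (b - 2)/2 = -1 + (-2 + b)/2 = -1 + (-1 + b/2) = -2 + b/2)
T = 3 (T = 6 - 3 = 3)
s = -6 (s = -1*6 = -6)
(s*(T + K(p))²)*C(2) = (-6*(3 + 6)²)*(-2 + (½)*2) = (-6*9²)*(-2 + 1) = -6*81*(-1) = -486*(-1) = 486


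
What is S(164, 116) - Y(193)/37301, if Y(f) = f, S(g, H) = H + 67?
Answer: 6825890/37301 ≈ 182.99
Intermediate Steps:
S(g, H) = 67 + H
S(164, 116) - Y(193)/37301 = (67 + 116) - 193/37301 = 183 - 193/37301 = 6825890/37301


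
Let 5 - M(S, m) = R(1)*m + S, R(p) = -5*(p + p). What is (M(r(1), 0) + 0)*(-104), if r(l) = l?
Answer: -416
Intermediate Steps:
R(p) = -10*p
M(S, m) = 5 - S + 10*m (M(S, m) = 5 - ((-10*1)*m + S) = 5 - (-10*m + S) = 5 - (S - 10*m) = 5 + (-S + 10*m) = 5 - S + 10*m)
(M(r(1), 0) + 0)*(-104) = ((5 - 1*1 + 10*0) + 0)*(-104) = ((5 - 1 + 0) + 0)*(-104) = (4 + 0)*(-104) = 4*(-104) = -416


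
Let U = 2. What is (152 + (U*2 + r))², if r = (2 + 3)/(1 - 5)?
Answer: 383161/16 ≈ 23948.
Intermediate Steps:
r = -5/4 (r = 5/(-4) = 5*(-¼) = -5/4 ≈ -1.2500)
(152 + (U*2 + r))² = (152 + (2*2 - 5/4))² = (152 + (4 - 5/4))² = (152 + 11/4)² = (619/4)² = 383161/16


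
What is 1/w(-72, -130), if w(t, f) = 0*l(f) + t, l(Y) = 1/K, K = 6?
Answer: -1/72 ≈ -0.013889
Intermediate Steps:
l(Y) = ⅙ (l(Y) = 1/6 = ⅙)
w(t, f) = t (w(t, f) = 0*(⅙) + t = 0 + t = t)
1/w(-72, -130) = 1/(-72) = -1/72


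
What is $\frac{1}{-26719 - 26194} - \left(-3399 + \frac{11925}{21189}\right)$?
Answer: $\frac{181439900549}{53389217} \approx 3398.4$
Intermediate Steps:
$\frac{1}{-26719 - 26194} - \left(-3399 + \frac{11925}{21189}\right) = \frac{1}{-52913} + \left(\left(-11925\right) \frac{1}{21189} + 3399\right) = - \frac{1}{52913} + \left(- \frac{3975}{7063} + 3399\right) = - \frac{1}{52913} + \frac{24003162}{7063} = \frac{181439900549}{53389217}$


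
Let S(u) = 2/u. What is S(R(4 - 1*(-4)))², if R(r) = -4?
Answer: ¼ ≈ 0.25000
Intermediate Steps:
S(R(4 - 1*(-4)))² = (2/(-4))² = (2*(-¼))² = (-½)² = ¼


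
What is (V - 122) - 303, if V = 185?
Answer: -240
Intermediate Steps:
(V - 122) - 303 = (185 - 122) - 303 = 63 - 303 = -240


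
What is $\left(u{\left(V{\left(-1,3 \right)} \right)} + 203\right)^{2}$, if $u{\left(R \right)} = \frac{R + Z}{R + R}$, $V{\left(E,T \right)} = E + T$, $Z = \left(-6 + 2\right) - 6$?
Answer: $40401$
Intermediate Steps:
$Z = -10$ ($Z = -4 - 6 = -10$)
$u{\left(R \right)} = \frac{-10 + R}{2 R}$ ($u{\left(R \right)} = \frac{R - 10}{R + R} = \frac{-10 + R}{2 R}$)
$\left(u{\left(V{\left(-1,3 \right)} \right)} + 203\right)^{2} = \left(\frac{-10 + \left(-1 + 3\right)}{2 \left(-1 + 3\right)} + 203\right)^{2} = \left(\frac{-10 + 2}{2 \cdot 2} + 203\right)^{2} = \left(\frac{1}{2} \cdot \frac{1}{2} \left(-8\right) + 203\right)^{2} = \left(-2 + 203\right)^{2} = 201^{2} = 40401$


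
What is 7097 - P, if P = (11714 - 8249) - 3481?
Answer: 7113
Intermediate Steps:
P = -16 (P = 3465 - 3481 = -16)
7097 - P = 7097 - 1*(-16) = 7097 + 16 = 7113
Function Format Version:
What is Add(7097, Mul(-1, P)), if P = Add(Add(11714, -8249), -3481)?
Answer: 7113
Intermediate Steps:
P = -16 (P = Add(3465, -3481) = -16)
Add(7097, Mul(-1, P)) = Add(7097, Mul(-1, -16)) = Add(7097, 16) = 7113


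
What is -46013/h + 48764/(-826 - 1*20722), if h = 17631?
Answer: -462811552/94978197 ≈ -4.8728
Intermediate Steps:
-46013/h + 48764/(-826 - 1*20722) = -46013/17631 + 48764/(-826 - 1*20722) = -46013*1/17631 + 48764/(-826 - 20722) = -46013/17631 + 48764/(-21548) = -46013/17631 + 48764*(-1/21548) = -46013/17631 - 12191/5387 = -462811552/94978197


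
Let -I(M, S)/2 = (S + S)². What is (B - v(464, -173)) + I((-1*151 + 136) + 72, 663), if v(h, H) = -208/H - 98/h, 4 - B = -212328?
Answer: -132618213699/40136 ≈ -3.3042e+6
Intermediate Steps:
B = 212332 (B = 4 - 1*(-212328) = 4 + 212328 = 212332)
I(M, S) = -8*S² (I(M, S) = -2*(S + S)² = -2*4*S² = -8*S²)
(B - v(464, -173)) + I((-1*151 + 136) + 72, 663) = (212332 - (-208/(-173) - 98/464)) - 8*663² = (212332 - (-208*(-1/173) - 98*1/464)) - 8*439569 = (212332 - (208/173 - 49/232)) - 3516552 = (212332 - 1*39779/40136) - 3516552 = (212332 - 39779/40136) - 3516552 = 8522117373/40136 - 3516552 = -132618213699/40136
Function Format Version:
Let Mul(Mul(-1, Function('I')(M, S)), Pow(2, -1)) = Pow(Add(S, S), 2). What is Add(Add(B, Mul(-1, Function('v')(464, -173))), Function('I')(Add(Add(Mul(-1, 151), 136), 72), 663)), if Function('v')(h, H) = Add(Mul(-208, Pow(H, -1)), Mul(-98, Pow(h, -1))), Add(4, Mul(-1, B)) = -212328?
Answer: Rational(-132618213699, 40136) ≈ -3.3042e+6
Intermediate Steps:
B = 212332 (B = Add(4, Mul(-1, -212328)) = Add(4, 212328) = 212332)
Function('I')(M, S) = Mul(-8, Pow(S, 2)) (Function('I')(M, S) = Mul(-2, Pow(Add(S, S), 2)) = Mul(-2, Pow(Mul(2, S), 2)) = Mul(-2, Mul(4, Pow(S, 2))) = Mul(-8, Pow(S, 2)))
Add(Add(B, Mul(-1, Function('v')(464, -173))), Function('I')(Add(Add(Mul(-1, 151), 136), 72), 663)) = Add(Add(212332, Mul(-1, Add(Mul(-208, Pow(-173, -1)), Mul(-98, Pow(464, -1))))), Mul(-8, Pow(663, 2))) = Add(Add(212332, Mul(-1, Add(Mul(-208, Rational(-1, 173)), Mul(-98, Rational(1, 464))))), Mul(-8, 439569)) = Add(Add(212332, Mul(-1, Add(Rational(208, 173), Rational(-49, 232)))), -3516552) = Add(Add(212332, Mul(-1, Rational(39779, 40136))), -3516552) = Add(Add(212332, Rational(-39779, 40136)), -3516552) = Add(Rational(8522117373, 40136), -3516552) = Rational(-132618213699, 40136)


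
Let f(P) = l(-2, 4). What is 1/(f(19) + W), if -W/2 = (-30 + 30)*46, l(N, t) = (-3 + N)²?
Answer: 1/25 ≈ 0.040000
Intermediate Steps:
f(P) = 25 (f(P) = (-3 - 2)² = (-5)² = 25)
W = 0 (W = -2*(-30 + 30)*46 = -0*46 = -2*0 = 0)
1/(f(19) + W) = 1/(25 + 0) = 1/25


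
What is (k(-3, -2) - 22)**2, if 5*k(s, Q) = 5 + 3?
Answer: 10404/25 ≈ 416.16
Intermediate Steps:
k(s, Q) = 8/5 (k(s, Q) = (5 + 3)/5 = (1/5)*8 = 8/5)
(k(-3, -2) - 22)**2 = (8/5 - 22)**2 = (-102/5)**2 = 10404/25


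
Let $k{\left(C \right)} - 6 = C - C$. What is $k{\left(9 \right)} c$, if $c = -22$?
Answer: $-132$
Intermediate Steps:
$k{\left(C \right)} = 6$ ($k{\left(C \right)} = 6 + \left(C - C\right) = 6 + 0 = 6$)
$k{\left(9 \right)} c = 6 \left(-22\right) = -132$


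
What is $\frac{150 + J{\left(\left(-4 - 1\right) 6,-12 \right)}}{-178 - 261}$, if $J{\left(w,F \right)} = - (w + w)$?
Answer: $- \frac{210}{439} \approx -0.47836$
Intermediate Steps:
$J{\left(w,F \right)} = - 2 w$
$\frac{150 + J{\left(\left(-4 - 1\right) 6,-12 \right)}}{-178 - 261} = \frac{150 - 2 \left(-4 - 1\right) 6}{-178 - 261} = \frac{150 - 2 \left(\left(-5\right) 6\right)}{-439} = \left(150 - -60\right) \left(- \frac{1}{439}\right) = \left(150 + 60\right) \left(- \frac{1}{439}\right) = 210 \left(- \frac{1}{439}\right) = - \frac{210}{439}$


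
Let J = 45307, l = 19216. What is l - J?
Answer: -26091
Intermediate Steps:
l - J = 19216 - 1*45307 = 19216 - 45307 = -26091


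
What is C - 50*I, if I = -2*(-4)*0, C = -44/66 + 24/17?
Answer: 38/51 ≈ 0.74510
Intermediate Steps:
C = 38/51 (C = -44*1/66 + 24*(1/17) = -⅔ + 24/17 = 38/51 ≈ 0.74510)
I = 0 (I = 8*0 = 0)
C - 50*I = 38/51 - 50*0 = 38/51 + 0 = 38/51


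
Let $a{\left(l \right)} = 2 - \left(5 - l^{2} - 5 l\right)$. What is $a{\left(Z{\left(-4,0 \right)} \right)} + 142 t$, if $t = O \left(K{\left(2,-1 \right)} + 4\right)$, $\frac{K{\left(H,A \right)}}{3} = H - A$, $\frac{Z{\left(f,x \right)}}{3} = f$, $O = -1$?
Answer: $-1765$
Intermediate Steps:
$Z{\left(f,x \right)} = 3 f$
$K{\left(H,A \right)} = - 3 A + 3 H$ ($K{\left(H,A \right)} = 3 \left(H - A\right) = - 3 A + 3 H$)
$t = -13$ ($t = - (\left(\left(-3\right) \left(-1\right) + 3 \cdot 2\right) + 4) = - (\left(3 + 6\right) + 4) = - (9 + 4) = \left(-1\right) 13 = -13$)
$a{\left(l \right)} = -3 + l^{2} + 5 l$ ($a{\left(l \right)} = 2 + \left(-5 + l^{2} + 5 l\right) = -3 + l^{2} + 5 l$)
$a{\left(Z{\left(-4,0 \right)} \right)} + 142 t = \left(-3 + \left(3 \left(-4\right)\right)^{2} + 5 \cdot 3 \left(-4\right)\right) + 142 \left(-13\right) = \left(-3 + \left(-12\right)^{2} + 5 \left(-12\right)\right) - 1846 = \left(-3 + 144 - 60\right) - 1846 = 81 - 1846 = -1765$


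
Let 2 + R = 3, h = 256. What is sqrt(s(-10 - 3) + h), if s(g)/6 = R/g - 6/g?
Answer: sqrt(43654)/13 ≈ 16.072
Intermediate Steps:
R = 1 (R = -2 + 3 = 1)
s(g) = -30/g (s(g) = 6*(1/g - 6/g) = 6*(-5/g) = -30/g)
sqrt(s(-10 - 3) + h) = sqrt(-30/(-10 - 3) + 256) = sqrt(-30/(-13) + 256) = sqrt(-30*(-1/13) + 256) = sqrt(30/13 + 256) = sqrt(3358/13) = sqrt(43654)/13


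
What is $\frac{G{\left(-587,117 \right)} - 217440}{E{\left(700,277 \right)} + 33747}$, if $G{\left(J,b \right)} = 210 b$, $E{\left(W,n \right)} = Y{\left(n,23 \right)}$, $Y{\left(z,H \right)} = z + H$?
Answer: $- \frac{21430}{3783} \approx -5.6648$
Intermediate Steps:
$Y{\left(z,H \right)} = H + z$
$E{\left(W,n \right)} = 23 + n$
$\frac{G{\left(-587,117 \right)} - 217440}{E{\left(700,277 \right)} + 33747} = \frac{210 \cdot 117 - 217440}{\left(23 + 277\right) + 33747} = \frac{24570 - 217440}{300 + 33747} = - \frac{192870}{34047} = \left(-192870\right) \frac{1}{34047} = - \frac{21430}{3783}$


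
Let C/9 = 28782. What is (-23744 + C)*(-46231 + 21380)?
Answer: -5847291194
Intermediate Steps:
C = 259038 (C = 9*28782 = 259038)
(-23744 + C)*(-46231 + 21380) = (-23744 + 259038)*(-46231 + 21380) = 235294*(-24851) = -5847291194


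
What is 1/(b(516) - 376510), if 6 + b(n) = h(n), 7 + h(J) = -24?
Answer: -1/376547 ≈ -2.6557e-6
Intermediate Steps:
h(J) = -31 (h(J) = -7 - 24 = -31)
b(n) = -37 (b(n) = -6 - 31 = -37)
1/(b(516) - 376510) = 1/(-37 - 376510) = 1/(-376547) = -1/376547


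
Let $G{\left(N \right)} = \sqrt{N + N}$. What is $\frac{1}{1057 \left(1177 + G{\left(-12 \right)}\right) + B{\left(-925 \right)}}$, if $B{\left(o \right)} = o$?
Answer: $- \frac{i}{- 1243164 i + 2114 \sqrt{6}} \approx 8.0439 \cdot 10^{-7} - 3.3506 \cdot 10^{-9} i$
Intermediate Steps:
$G{\left(N \right)} = \sqrt{2} \sqrt{N}$ ($G{\left(N \right)} = \sqrt{2 N} = \sqrt{2} \sqrt{N}$)
$\frac{1}{1057 \left(1177 + G{\left(-12 \right)}\right) + B{\left(-925 \right)}} = \frac{1}{1057 \left(1177 + \sqrt{2} \sqrt{-12}\right) - 925} = \frac{1}{1057 \left(1177 + \sqrt{2} \cdot 2 i \sqrt{3}\right) - 925} = \frac{1}{1057 \left(1177 + 2 i \sqrt{6}\right) - 925} = \frac{1}{\left(1244089 + 2114 i \sqrt{6}\right) - 925} = \frac{1}{1243164 + 2114 i \sqrt{6}}$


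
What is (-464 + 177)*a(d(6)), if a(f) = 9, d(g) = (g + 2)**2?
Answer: -2583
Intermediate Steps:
d(g) = (2 + g)**2
(-464 + 177)*a(d(6)) = (-464 + 177)*9 = -287*9 = -2583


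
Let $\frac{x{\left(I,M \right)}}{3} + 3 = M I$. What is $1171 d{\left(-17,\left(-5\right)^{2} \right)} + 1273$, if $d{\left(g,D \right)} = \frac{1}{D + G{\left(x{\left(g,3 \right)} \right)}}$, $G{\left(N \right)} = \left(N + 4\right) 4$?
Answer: $\frac{771540}{607} \approx 1271.1$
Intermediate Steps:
$x{\left(I,M \right)} = -9 + 3 I M$ ($x{\left(I,M \right)} = -9 + 3 M I = -9 + 3 I M$)
$G{\left(N \right)} = 16 + 4 N$ ($G{\left(N \right)} = \left(4 + N\right) 4 = 16 + 4 N$)
$d{\left(g,D \right)} = \frac{1}{-20 + D + 36 g}$ ($d{\left(g,D \right)} = \frac{1}{D + \left(16 + 4 \left(-9 + 3 g 3\right)\right)} = \frac{1}{D + \left(16 + 4 \left(-9 + 9 g\right)\right)} = \frac{1}{D + \left(16 + \left(-36 + 36 g\right)\right)} = \frac{1}{D + \left(-20 + 36 g\right)} = \frac{1}{-20 + D + 36 g}$)
$1171 d{\left(-17,\left(-5\right)^{2} \right)} + 1273 = \frac{1171}{-20 + \left(-5\right)^{2} + 36 \left(-17\right)} + 1273 = \frac{1171}{-20 + 25 - 612} + 1273 = \frac{1171}{-607} + 1273 = 1171 \left(- \frac{1}{607}\right) + 1273 = - \frac{1171}{607} + 1273 = \frac{771540}{607}$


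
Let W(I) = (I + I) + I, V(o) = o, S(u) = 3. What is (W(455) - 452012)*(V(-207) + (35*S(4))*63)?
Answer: -2887745976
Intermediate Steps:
W(I) = 3*I (W(I) = 2*I + I = 3*I)
(W(455) - 452012)*(V(-207) + (35*S(4))*63) = (3*455 - 452012)*(-207 + (35*3)*63) = (1365 - 452012)*(-207 + 105*63) = -450647*(-207 + 6615) = -450647*6408 = -2887745976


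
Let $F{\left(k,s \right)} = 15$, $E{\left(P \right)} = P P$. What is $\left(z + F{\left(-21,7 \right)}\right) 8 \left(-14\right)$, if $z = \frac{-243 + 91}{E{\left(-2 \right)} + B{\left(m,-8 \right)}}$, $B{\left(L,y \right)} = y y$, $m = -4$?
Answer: $- \frac{24304}{17} \approx -1429.6$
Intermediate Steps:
$E{\left(P \right)} = P^{2}$
$B{\left(L,y \right)} = y^{2}$
$z = - \frac{38}{17}$ ($z = \frac{-243 + 91}{\left(-2\right)^{2} + \left(-8\right)^{2}} = - \frac{152}{4 + 64} = - \frac{152}{68} = \left(-152\right) \frac{1}{68} = - \frac{38}{17} \approx -2.2353$)
$\left(z + F{\left(-21,7 \right)}\right) 8 \left(-14\right) = \left(- \frac{38}{17} + 15\right) 8 \left(-14\right) = \frac{217}{17} \left(-112\right) = - \frac{24304}{17}$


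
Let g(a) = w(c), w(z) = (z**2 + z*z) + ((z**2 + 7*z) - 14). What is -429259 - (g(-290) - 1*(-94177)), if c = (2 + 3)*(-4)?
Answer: -524482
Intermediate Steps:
c = -20 (c = 5*(-4) = -20)
w(z) = -14 + 3*z**2 + 7*z (w(z) = (z**2 + z**2) + (-14 + z**2 + 7*z) = 2*z**2 + (-14 + z**2 + 7*z) = -14 + 3*z**2 + 7*z)
g(a) = 1046 (g(a) = -14 + 3*(-20)**2 + 7*(-20) = -14 + 3*400 - 140 = -14 + 1200 - 140 = 1046)
-429259 - (g(-290) - 1*(-94177)) = -429259 - (1046 - 1*(-94177)) = -429259 - (1046 + 94177) = -429259 - 1*95223 = -429259 - 95223 = -524482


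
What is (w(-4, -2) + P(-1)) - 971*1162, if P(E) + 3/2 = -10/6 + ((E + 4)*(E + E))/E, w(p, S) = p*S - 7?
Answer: -6769789/6 ≈ -1.1283e+6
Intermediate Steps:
w(p, S) = -7 + S*p (w(p, S) = S*p - 7 = -7 + S*p)
P(E) = 29/6 + 2*E (P(E) = -3/2 + (-10/6 + ((E + 4)*(E + E))/E) = -3/2 + (-10*1/6 + ((4 + E)*(2*E))/E) = -3/2 + (-5/3 + (2*E*(4 + E))/E) = -3/2 + (-5/3 + (8 + 2*E)) = -3/2 + (19/3 + 2*E) = 29/6 + 2*E)
(w(-4, -2) + P(-1)) - 971*1162 = ((-7 - 2*(-4)) + (29/6 + 2*(-1))) - 971*1162 = ((-7 + 8) + (29/6 - 2)) - 1128302 = (1 + 17/6) - 1128302 = 23/6 - 1128302 = -6769789/6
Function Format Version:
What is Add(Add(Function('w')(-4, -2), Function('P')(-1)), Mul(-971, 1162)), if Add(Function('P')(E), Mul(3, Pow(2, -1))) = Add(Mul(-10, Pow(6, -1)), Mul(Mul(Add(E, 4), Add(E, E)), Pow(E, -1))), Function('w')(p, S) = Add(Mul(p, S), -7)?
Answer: Rational(-6769789, 6) ≈ -1.1283e+6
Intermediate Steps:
Function('w')(p, S) = Add(-7, Mul(S, p)) (Function('w')(p, S) = Add(Mul(S, p), -7) = Add(-7, Mul(S, p)))
Function('P')(E) = Add(Rational(29, 6), Mul(2, E)) (Function('P')(E) = Add(Rational(-3, 2), Add(Mul(-10, Pow(6, -1)), Mul(Mul(Add(E, 4), Add(E, E)), Pow(E, -1)))) = Add(Rational(-3, 2), Add(Mul(-10, Rational(1, 6)), Mul(Mul(Add(4, E), Mul(2, E)), Pow(E, -1)))) = Add(Rational(-3, 2), Add(Rational(-5, 3), Mul(Mul(2, E, Add(4, E)), Pow(E, -1)))) = Add(Rational(-3, 2), Add(Rational(-5, 3), Add(8, Mul(2, E)))) = Add(Rational(-3, 2), Add(Rational(19, 3), Mul(2, E))) = Add(Rational(29, 6), Mul(2, E)))
Add(Add(Function('w')(-4, -2), Function('P')(-1)), Mul(-971, 1162)) = Add(Add(Add(-7, Mul(-2, -4)), Add(Rational(29, 6), Mul(2, -1))), Mul(-971, 1162)) = Add(Add(Add(-7, 8), Add(Rational(29, 6), -2)), -1128302) = Add(Add(1, Rational(17, 6)), -1128302) = Add(Rational(23, 6), -1128302) = Rational(-6769789, 6)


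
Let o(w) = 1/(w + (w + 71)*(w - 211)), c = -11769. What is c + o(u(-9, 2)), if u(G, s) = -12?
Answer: -154985962/13169 ≈ -11769.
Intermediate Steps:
o(w) = 1/(w + (-211 + w)*(71 + w)) (o(w) = 1/(w + (71 + w)*(-211 + w)) = 1/(w + (-211 + w)*(71 + w)))
c + o(u(-9, 2)) = -11769 + 1/(-14981 + (-12)² - 139*(-12)) = -11769 + 1/(-14981 + 144 + 1668) = -11769 + 1/(-13169) = -11769 - 1/13169 = -154985962/13169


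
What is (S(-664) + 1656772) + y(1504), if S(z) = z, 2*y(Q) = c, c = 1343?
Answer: 3313559/2 ≈ 1.6568e+6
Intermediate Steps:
y(Q) = 1343/2 (y(Q) = (½)*1343 = 1343/2)
(S(-664) + 1656772) + y(1504) = (-664 + 1656772) + 1343/2 = 1656108 + 1343/2 = 3313559/2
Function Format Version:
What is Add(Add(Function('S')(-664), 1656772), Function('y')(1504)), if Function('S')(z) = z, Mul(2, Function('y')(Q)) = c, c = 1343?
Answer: Rational(3313559, 2) ≈ 1.6568e+6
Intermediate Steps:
Function('y')(Q) = Rational(1343, 2) (Function('y')(Q) = Mul(Rational(1, 2), 1343) = Rational(1343, 2))
Add(Add(Function('S')(-664), 1656772), Function('y')(1504)) = Add(Add(-664, 1656772), Rational(1343, 2)) = Add(1656108, Rational(1343, 2)) = Rational(3313559, 2)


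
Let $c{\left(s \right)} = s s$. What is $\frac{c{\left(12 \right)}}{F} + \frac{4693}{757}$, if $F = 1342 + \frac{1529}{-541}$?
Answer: $\frac{3459018977}{548441201} \approx 6.307$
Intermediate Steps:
$c{\left(s \right)} = s^{2}$
$F = \frac{724493}{541}$ ($F = 1342 + 1529 \left(- \frac{1}{541}\right) = 1342 - \frac{1529}{541} = \frac{724493}{541} \approx 1339.2$)
$\frac{c{\left(12 \right)}}{F} + \frac{4693}{757} = \frac{12^{2}}{\frac{724493}{541}} + \frac{4693}{757} = 144 \cdot \frac{541}{724493} + 4693 \cdot \frac{1}{757} = \frac{77904}{724493} + \frac{4693}{757} = \frac{3459018977}{548441201}$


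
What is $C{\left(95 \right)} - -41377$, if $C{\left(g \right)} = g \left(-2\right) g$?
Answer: $23327$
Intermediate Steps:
$C{\left(g \right)} = - 2 g^{2}$ ($C{\left(g \right)} = - 2 g g = - 2 g^{2}$)
$C{\left(95 \right)} - -41377 = - 2 \cdot 95^{2} - -41377 = \left(-2\right) 9025 + 41377 = -18050 + 41377 = 23327$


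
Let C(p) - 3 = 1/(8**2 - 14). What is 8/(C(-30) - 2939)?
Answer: -400/146799 ≈ -0.0027248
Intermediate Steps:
C(p) = 151/50 (C(p) = 3 + 1/(8**2 - 14) = 3 + 1/(64 - 14) = 3 + 1/50 = 151/50)
8/(C(-30) - 2939) = 8/(151/50 - 2939) = 8/(-146799/50) = -50/146799*8 = -400/146799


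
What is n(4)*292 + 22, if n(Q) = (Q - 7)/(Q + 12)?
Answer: -131/4 ≈ -32.750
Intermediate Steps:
n(Q) = (-7 + Q)/(12 + Q)
n(4)*292 + 22 = ((-7 + 4)/(12 + 4))*292 + 22 = (-3/16)*292 + 22 = ((1/16)*(-3))*292 + 22 = -3/16*292 + 22 = -219/4 + 22 = -131/4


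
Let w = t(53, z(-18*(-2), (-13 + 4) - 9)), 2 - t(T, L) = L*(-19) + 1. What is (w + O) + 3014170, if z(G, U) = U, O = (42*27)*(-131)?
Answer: 2865275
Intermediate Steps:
O = -148554 (O = 1134*(-131) = -148554)
t(T, L) = 1 + 19*L (t(T, L) = 2 - (L*(-19) + 1) = 2 - (-19*L + 1) = 2 - (1 - 19*L) = 2 + (-1 + 19*L) = 1 + 19*L)
w = -341 (w = 1 + 19*((-13 + 4) - 9) = 1 + 19*(-9 - 9) = 1 + 19*(-18) = 1 - 342 = -341)
(w + O) + 3014170 = (-341 - 148554) + 3014170 = -148895 + 3014170 = 2865275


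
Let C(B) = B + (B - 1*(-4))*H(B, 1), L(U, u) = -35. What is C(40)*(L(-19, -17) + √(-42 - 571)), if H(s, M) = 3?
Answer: -6020 + 172*I*√613 ≈ -6020.0 + 4258.5*I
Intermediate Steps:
C(B) = 12 + 4*B (C(B) = B + (B - 1*(-4))*3 = B + (B + 4)*3 = B + (4 + B)*3 = B + (12 + 3*B) = 12 + 4*B)
C(40)*(L(-19, -17) + √(-42 - 571)) = (12 + 4*40)*(-35 + √(-42 - 571)) = (12 + 160)*(-35 + √(-613)) = 172*(-35 + I*√613) = -6020 + 172*I*√613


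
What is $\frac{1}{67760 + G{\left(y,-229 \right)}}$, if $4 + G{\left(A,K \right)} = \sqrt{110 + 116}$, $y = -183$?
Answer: $\frac{33878}{2295437655} - \frac{\sqrt{226}}{4590875310} \approx 1.4756 \cdot 10^{-5}$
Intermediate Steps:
$G{\left(A,K \right)} = -4 + \sqrt{226}$ ($G{\left(A,K \right)} = -4 + \sqrt{110 + 116} = -4 + \sqrt{226}$)
$\frac{1}{67760 + G{\left(y,-229 \right)}} = \frac{1}{67760 - \left(4 - \sqrt{226}\right)} = \frac{1}{67756 + \sqrt{226}}$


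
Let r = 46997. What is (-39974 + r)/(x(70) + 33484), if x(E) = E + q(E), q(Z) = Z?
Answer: 2341/11208 ≈ 0.20887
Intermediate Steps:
x(E) = 2*E (x(E) = E + E = 2*E)
(-39974 + r)/(x(70) + 33484) = (-39974 + 46997)/(2*70 + 33484) = 7023/(140 + 33484) = 7023/33624 = 7023*(1/33624) = 2341/11208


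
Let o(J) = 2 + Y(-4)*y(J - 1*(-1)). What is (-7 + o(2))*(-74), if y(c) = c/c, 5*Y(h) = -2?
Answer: 1998/5 ≈ 399.60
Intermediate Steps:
Y(h) = -⅖ (Y(h) = (⅕)*(-2) = -⅖)
y(c) = 1
o(J) = 8/5 (o(J) = 2 - ⅖*1 = 2 - ⅖ = 8/5)
(-7 + o(2))*(-74) = (-7 + 8/5)*(-74) = -27/5*(-74) = 1998/5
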